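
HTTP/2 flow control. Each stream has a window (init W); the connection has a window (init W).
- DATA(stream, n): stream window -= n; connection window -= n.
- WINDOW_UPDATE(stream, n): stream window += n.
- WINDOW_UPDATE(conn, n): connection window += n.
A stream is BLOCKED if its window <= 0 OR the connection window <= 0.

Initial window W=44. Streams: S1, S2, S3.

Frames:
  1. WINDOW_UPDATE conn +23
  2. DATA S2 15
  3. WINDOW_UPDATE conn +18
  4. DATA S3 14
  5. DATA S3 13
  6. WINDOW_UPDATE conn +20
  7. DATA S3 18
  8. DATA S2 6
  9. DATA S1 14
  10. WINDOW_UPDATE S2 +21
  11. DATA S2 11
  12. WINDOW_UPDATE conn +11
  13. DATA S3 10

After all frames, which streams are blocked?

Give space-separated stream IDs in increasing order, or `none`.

Answer: S3

Derivation:
Op 1: conn=67 S1=44 S2=44 S3=44 blocked=[]
Op 2: conn=52 S1=44 S2=29 S3=44 blocked=[]
Op 3: conn=70 S1=44 S2=29 S3=44 blocked=[]
Op 4: conn=56 S1=44 S2=29 S3=30 blocked=[]
Op 5: conn=43 S1=44 S2=29 S3=17 blocked=[]
Op 6: conn=63 S1=44 S2=29 S3=17 blocked=[]
Op 7: conn=45 S1=44 S2=29 S3=-1 blocked=[3]
Op 8: conn=39 S1=44 S2=23 S3=-1 blocked=[3]
Op 9: conn=25 S1=30 S2=23 S3=-1 blocked=[3]
Op 10: conn=25 S1=30 S2=44 S3=-1 blocked=[3]
Op 11: conn=14 S1=30 S2=33 S3=-1 blocked=[3]
Op 12: conn=25 S1=30 S2=33 S3=-1 blocked=[3]
Op 13: conn=15 S1=30 S2=33 S3=-11 blocked=[3]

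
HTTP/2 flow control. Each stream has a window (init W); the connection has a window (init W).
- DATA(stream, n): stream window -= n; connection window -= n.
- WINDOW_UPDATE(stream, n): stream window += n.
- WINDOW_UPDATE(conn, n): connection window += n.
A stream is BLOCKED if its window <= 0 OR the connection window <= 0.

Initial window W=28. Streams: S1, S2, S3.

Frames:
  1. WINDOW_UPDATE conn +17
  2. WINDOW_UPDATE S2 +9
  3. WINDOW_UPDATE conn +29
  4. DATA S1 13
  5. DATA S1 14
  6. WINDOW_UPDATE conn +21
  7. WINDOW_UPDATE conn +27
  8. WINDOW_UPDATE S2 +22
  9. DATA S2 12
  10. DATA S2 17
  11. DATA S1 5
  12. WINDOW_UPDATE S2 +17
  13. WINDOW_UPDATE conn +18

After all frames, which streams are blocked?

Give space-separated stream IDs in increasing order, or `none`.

Op 1: conn=45 S1=28 S2=28 S3=28 blocked=[]
Op 2: conn=45 S1=28 S2=37 S3=28 blocked=[]
Op 3: conn=74 S1=28 S2=37 S3=28 blocked=[]
Op 4: conn=61 S1=15 S2=37 S3=28 blocked=[]
Op 5: conn=47 S1=1 S2=37 S3=28 blocked=[]
Op 6: conn=68 S1=1 S2=37 S3=28 blocked=[]
Op 7: conn=95 S1=1 S2=37 S3=28 blocked=[]
Op 8: conn=95 S1=1 S2=59 S3=28 blocked=[]
Op 9: conn=83 S1=1 S2=47 S3=28 blocked=[]
Op 10: conn=66 S1=1 S2=30 S3=28 blocked=[]
Op 11: conn=61 S1=-4 S2=30 S3=28 blocked=[1]
Op 12: conn=61 S1=-4 S2=47 S3=28 blocked=[1]
Op 13: conn=79 S1=-4 S2=47 S3=28 blocked=[1]

Answer: S1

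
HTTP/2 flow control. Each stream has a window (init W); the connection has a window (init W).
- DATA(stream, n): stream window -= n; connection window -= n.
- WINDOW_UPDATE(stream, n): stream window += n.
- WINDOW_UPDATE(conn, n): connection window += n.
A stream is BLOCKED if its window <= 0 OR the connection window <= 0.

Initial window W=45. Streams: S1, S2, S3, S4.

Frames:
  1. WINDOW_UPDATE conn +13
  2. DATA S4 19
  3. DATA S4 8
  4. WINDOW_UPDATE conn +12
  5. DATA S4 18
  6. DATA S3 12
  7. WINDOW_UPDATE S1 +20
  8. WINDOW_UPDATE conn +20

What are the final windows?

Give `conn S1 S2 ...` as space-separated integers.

Op 1: conn=58 S1=45 S2=45 S3=45 S4=45 blocked=[]
Op 2: conn=39 S1=45 S2=45 S3=45 S4=26 blocked=[]
Op 3: conn=31 S1=45 S2=45 S3=45 S4=18 blocked=[]
Op 4: conn=43 S1=45 S2=45 S3=45 S4=18 blocked=[]
Op 5: conn=25 S1=45 S2=45 S3=45 S4=0 blocked=[4]
Op 6: conn=13 S1=45 S2=45 S3=33 S4=0 blocked=[4]
Op 7: conn=13 S1=65 S2=45 S3=33 S4=0 blocked=[4]
Op 8: conn=33 S1=65 S2=45 S3=33 S4=0 blocked=[4]

Answer: 33 65 45 33 0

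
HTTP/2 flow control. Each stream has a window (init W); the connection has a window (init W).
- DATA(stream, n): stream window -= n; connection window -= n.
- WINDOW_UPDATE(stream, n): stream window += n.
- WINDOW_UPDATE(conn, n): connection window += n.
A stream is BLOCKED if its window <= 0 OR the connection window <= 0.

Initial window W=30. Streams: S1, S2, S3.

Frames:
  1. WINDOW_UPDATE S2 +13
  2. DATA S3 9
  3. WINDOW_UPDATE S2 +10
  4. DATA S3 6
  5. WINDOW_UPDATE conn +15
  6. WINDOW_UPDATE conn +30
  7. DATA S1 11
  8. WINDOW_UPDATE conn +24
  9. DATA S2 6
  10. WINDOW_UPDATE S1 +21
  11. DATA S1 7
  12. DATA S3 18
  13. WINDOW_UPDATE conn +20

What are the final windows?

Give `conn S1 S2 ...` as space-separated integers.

Op 1: conn=30 S1=30 S2=43 S3=30 blocked=[]
Op 2: conn=21 S1=30 S2=43 S3=21 blocked=[]
Op 3: conn=21 S1=30 S2=53 S3=21 blocked=[]
Op 4: conn=15 S1=30 S2=53 S3=15 blocked=[]
Op 5: conn=30 S1=30 S2=53 S3=15 blocked=[]
Op 6: conn=60 S1=30 S2=53 S3=15 blocked=[]
Op 7: conn=49 S1=19 S2=53 S3=15 blocked=[]
Op 8: conn=73 S1=19 S2=53 S3=15 blocked=[]
Op 9: conn=67 S1=19 S2=47 S3=15 blocked=[]
Op 10: conn=67 S1=40 S2=47 S3=15 blocked=[]
Op 11: conn=60 S1=33 S2=47 S3=15 blocked=[]
Op 12: conn=42 S1=33 S2=47 S3=-3 blocked=[3]
Op 13: conn=62 S1=33 S2=47 S3=-3 blocked=[3]

Answer: 62 33 47 -3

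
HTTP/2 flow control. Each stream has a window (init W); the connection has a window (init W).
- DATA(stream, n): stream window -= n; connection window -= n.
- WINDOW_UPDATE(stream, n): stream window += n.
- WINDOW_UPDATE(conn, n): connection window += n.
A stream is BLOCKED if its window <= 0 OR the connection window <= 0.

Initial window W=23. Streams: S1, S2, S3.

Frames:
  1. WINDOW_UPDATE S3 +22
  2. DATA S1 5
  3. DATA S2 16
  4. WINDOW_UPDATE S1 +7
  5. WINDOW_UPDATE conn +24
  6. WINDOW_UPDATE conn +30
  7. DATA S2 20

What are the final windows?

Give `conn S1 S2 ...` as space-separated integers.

Answer: 36 25 -13 45

Derivation:
Op 1: conn=23 S1=23 S2=23 S3=45 blocked=[]
Op 2: conn=18 S1=18 S2=23 S3=45 blocked=[]
Op 3: conn=2 S1=18 S2=7 S3=45 blocked=[]
Op 4: conn=2 S1=25 S2=7 S3=45 blocked=[]
Op 5: conn=26 S1=25 S2=7 S3=45 blocked=[]
Op 6: conn=56 S1=25 S2=7 S3=45 blocked=[]
Op 7: conn=36 S1=25 S2=-13 S3=45 blocked=[2]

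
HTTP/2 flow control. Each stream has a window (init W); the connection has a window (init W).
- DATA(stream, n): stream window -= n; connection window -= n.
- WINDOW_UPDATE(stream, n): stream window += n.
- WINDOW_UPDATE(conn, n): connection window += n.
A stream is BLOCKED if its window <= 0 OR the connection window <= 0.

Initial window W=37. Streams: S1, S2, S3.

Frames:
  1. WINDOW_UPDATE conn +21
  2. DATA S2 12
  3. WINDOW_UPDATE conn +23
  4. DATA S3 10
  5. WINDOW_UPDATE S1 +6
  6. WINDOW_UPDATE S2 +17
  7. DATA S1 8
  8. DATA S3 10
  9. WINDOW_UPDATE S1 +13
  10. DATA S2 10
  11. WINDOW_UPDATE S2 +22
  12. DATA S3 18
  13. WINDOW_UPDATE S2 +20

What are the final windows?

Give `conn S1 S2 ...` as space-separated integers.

Answer: 13 48 74 -1

Derivation:
Op 1: conn=58 S1=37 S2=37 S3=37 blocked=[]
Op 2: conn=46 S1=37 S2=25 S3=37 blocked=[]
Op 3: conn=69 S1=37 S2=25 S3=37 blocked=[]
Op 4: conn=59 S1=37 S2=25 S3=27 blocked=[]
Op 5: conn=59 S1=43 S2=25 S3=27 blocked=[]
Op 6: conn=59 S1=43 S2=42 S3=27 blocked=[]
Op 7: conn=51 S1=35 S2=42 S3=27 blocked=[]
Op 8: conn=41 S1=35 S2=42 S3=17 blocked=[]
Op 9: conn=41 S1=48 S2=42 S3=17 blocked=[]
Op 10: conn=31 S1=48 S2=32 S3=17 blocked=[]
Op 11: conn=31 S1=48 S2=54 S3=17 blocked=[]
Op 12: conn=13 S1=48 S2=54 S3=-1 blocked=[3]
Op 13: conn=13 S1=48 S2=74 S3=-1 blocked=[3]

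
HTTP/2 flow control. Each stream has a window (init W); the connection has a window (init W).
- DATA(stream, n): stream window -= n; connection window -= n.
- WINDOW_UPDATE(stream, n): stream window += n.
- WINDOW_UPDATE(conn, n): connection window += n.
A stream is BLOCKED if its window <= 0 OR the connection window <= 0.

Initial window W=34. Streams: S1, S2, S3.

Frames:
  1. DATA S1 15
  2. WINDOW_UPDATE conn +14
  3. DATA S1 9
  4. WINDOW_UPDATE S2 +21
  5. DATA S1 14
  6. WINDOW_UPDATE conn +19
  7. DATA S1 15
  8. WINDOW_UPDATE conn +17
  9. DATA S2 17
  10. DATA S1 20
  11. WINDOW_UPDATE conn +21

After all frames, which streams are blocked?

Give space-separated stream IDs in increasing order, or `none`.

Answer: S1

Derivation:
Op 1: conn=19 S1=19 S2=34 S3=34 blocked=[]
Op 2: conn=33 S1=19 S2=34 S3=34 blocked=[]
Op 3: conn=24 S1=10 S2=34 S3=34 blocked=[]
Op 4: conn=24 S1=10 S2=55 S3=34 blocked=[]
Op 5: conn=10 S1=-4 S2=55 S3=34 blocked=[1]
Op 6: conn=29 S1=-4 S2=55 S3=34 blocked=[1]
Op 7: conn=14 S1=-19 S2=55 S3=34 blocked=[1]
Op 8: conn=31 S1=-19 S2=55 S3=34 blocked=[1]
Op 9: conn=14 S1=-19 S2=38 S3=34 blocked=[1]
Op 10: conn=-6 S1=-39 S2=38 S3=34 blocked=[1, 2, 3]
Op 11: conn=15 S1=-39 S2=38 S3=34 blocked=[1]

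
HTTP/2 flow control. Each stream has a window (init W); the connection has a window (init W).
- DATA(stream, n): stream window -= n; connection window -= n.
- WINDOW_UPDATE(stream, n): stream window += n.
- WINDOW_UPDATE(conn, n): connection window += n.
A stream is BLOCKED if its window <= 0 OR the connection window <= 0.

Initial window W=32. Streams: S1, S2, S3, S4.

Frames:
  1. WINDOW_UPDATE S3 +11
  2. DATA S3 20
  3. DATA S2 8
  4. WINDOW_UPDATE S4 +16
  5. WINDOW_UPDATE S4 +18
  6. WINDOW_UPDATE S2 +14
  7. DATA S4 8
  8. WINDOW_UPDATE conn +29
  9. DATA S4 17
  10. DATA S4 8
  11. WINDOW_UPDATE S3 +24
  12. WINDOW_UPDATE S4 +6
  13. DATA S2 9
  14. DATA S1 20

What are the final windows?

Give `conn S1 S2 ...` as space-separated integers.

Answer: -29 12 29 47 39

Derivation:
Op 1: conn=32 S1=32 S2=32 S3=43 S4=32 blocked=[]
Op 2: conn=12 S1=32 S2=32 S3=23 S4=32 blocked=[]
Op 3: conn=4 S1=32 S2=24 S3=23 S4=32 blocked=[]
Op 4: conn=4 S1=32 S2=24 S3=23 S4=48 blocked=[]
Op 5: conn=4 S1=32 S2=24 S3=23 S4=66 blocked=[]
Op 6: conn=4 S1=32 S2=38 S3=23 S4=66 blocked=[]
Op 7: conn=-4 S1=32 S2=38 S3=23 S4=58 blocked=[1, 2, 3, 4]
Op 8: conn=25 S1=32 S2=38 S3=23 S4=58 blocked=[]
Op 9: conn=8 S1=32 S2=38 S3=23 S4=41 blocked=[]
Op 10: conn=0 S1=32 S2=38 S3=23 S4=33 blocked=[1, 2, 3, 4]
Op 11: conn=0 S1=32 S2=38 S3=47 S4=33 blocked=[1, 2, 3, 4]
Op 12: conn=0 S1=32 S2=38 S3=47 S4=39 blocked=[1, 2, 3, 4]
Op 13: conn=-9 S1=32 S2=29 S3=47 S4=39 blocked=[1, 2, 3, 4]
Op 14: conn=-29 S1=12 S2=29 S3=47 S4=39 blocked=[1, 2, 3, 4]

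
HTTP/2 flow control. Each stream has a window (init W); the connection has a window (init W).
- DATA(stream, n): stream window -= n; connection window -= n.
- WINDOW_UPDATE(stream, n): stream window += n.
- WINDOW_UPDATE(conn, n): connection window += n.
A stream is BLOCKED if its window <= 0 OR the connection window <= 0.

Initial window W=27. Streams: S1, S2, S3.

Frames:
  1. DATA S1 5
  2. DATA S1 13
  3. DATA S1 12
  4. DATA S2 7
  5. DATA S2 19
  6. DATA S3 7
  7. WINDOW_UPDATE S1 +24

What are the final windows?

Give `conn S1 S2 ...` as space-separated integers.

Answer: -36 21 1 20

Derivation:
Op 1: conn=22 S1=22 S2=27 S3=27 blocked=[]
Op 2: conn=9 S1=9 S2=27 S3=27 blocked=[]
Op 3: conn=-3 S1=-3 S2=27 S3=27 blocked=[1, 2, 3]
Op 4: conn=-10 S1=-3 S2=20 S3=27 blocked=[1, 2, 3]
Op 5: conn=-29 S1=-3 S2=1 S3=27 blocked=[1, 2, 3]
Op 6: conn=-36 S1=-3 S2=1 S3=20 blocked=[1, 2, 3]
Op 7: conn=-36 S1=21 S2=1 S3=20 blocked=[1, 2, 3]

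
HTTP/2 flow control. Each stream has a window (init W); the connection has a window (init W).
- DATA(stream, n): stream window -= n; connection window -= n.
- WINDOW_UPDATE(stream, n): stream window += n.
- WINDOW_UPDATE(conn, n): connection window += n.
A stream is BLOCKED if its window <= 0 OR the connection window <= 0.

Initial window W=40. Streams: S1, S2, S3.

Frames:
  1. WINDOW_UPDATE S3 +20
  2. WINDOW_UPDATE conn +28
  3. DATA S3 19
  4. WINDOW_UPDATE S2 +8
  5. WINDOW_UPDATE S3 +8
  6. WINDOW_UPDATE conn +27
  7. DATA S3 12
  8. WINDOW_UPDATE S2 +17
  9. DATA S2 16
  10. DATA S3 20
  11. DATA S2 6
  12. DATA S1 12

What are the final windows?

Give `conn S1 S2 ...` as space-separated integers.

Answer: 10 28 43 17

Derivation:
Op 1: conn=40 S1=40 S2=40 S3=60 blocked=[]
Op 2: conn=68 S1=40 S2=40 S3=60 blocked=[]
Op 3: conn=49 S1=40 S2=40 S3=41 blocked=[]
Op 4: conn=49 S1=40 S2=48 S3=41 blocked=[]
Op 5: conn=49 S1=40 S2=48 S3=49 blocked=[]
Op 6: conn=76 S1=40 S2=48 S3=49 blocked=[]
Op 7: conn=64 S1=40 S2=48 S3=37 blocked=[]
Op 8: conn=64 S1=40 S2=65 S3=37 blocked=[]
Op 9: conn=48 S1=40 S2=49 S3=37 blocked=[]
Op 10: conn=28 S1=40 S2=49 S3=17 blocked=[]
Op 11: conn=22 S1=40 S2=43 S3=17 blocked=[]
Op 12: conn=10 S1=28 S2=43 S3=17 blocked=[]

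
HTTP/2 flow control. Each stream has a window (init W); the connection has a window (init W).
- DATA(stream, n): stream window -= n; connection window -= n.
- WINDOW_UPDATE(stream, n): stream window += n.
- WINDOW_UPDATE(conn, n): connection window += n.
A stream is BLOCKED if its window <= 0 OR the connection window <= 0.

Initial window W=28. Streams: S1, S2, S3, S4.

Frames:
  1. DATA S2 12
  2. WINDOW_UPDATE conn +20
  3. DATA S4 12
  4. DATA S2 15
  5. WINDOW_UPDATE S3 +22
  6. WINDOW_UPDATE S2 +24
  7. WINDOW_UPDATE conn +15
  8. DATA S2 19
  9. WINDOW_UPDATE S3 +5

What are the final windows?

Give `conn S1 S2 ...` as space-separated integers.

Op 1: conn=16 S1=28 S2=16 S3=28 S4=28 blocked=[]
Op 2: conn=36 S1=28 S2=16 S3=28 S4=28 blocked=[]
Op 3: conn=24 S1=28 S2=16 S3=28 S4=16 blocked=[]
Op 4: conn=9 S1=28 S2=1 S3=28 S4=16 blocked=[]
Op 5: conn=9 S1=28 S2=1 S3=50 S4=16 blocked=[]
Op 6: conn=9 S1=28 S2=25 S3=50 S4=16 blocked=[]
Op 7: conn=24 S1=28 S2=25 S3=50 S4=16 blocked=[]
Op 8: conn=5 S1=28 S2=6 S3=50 S4=16 blocked=[]
Op 9: conn=5 S1=28 S2=6 S3=55 S4=16 blocked=[]

Answer: 5 28 6 55 16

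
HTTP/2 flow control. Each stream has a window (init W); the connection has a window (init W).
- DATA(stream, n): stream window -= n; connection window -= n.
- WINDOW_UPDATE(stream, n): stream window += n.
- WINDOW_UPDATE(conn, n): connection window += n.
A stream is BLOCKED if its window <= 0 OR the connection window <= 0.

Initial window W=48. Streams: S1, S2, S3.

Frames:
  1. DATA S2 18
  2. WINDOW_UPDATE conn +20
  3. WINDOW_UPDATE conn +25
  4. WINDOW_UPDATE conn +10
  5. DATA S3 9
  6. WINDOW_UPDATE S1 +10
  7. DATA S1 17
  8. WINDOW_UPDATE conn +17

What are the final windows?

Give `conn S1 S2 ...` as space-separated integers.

Answer: 76 41 30 39

Derivation:
Op 1: conn=30 S1=48 S2=30 S3=48 blocked=[]
Op 2: conn=50 S1=48 S2=30 S3=48 blocked=[]
Op 3: conn=75 S1=48 S2=30 S3=48 blocked=[]
Op 4: conn=85 S1=48 S2=30 S3=48 blocked=[]
Op 5: conn=76 S1=48 S2=30 S3=39 blocked=[]
Op 6: conn=76 S1=58 S2=30 S3=39 blocked=[]
Op 7: conn=59 S1=41 S2=30 S3=39 blocked=[]
Op 8: conn=76 S1=41 S2=30 S3=39 blocked=[]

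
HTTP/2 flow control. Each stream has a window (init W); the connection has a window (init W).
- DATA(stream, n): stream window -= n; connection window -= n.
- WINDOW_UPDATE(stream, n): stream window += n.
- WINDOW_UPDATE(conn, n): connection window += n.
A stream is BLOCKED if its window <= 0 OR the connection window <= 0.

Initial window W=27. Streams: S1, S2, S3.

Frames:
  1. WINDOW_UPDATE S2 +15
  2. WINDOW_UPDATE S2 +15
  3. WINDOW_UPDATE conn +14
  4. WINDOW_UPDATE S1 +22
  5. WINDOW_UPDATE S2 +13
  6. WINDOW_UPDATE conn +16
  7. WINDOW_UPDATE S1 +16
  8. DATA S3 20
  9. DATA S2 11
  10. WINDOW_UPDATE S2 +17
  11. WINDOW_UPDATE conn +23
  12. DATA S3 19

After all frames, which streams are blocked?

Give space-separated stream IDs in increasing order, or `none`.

Op 1: conn=27 S1=27 S2=42 S3=27 blocked=[]
Op 2: conn=27 S1=27 S2=57 S3=27 blocked=[]
Op 3: conn=41 S1=27 S2=57 S3=27 blocked=[]
Op 4: conn=41 S1=49 S2=57 S3=27 blocked=[]
Op 5: conn=41 S1=49 S2=70 S3=27 blocked=[]
Op 6: conn=57 S1=49 S2=70 S3=27 blocked=[]
Op 7: conn=57 S1=65 S2=70 S3=27 blocked=[]
Op 8: conn=37 S1=65 S2=70 S3=7 blocked=[]
Op 9: conn=26 S1=65 S2=59 S3=7 blocked=[]
Op 10: conn=26 S1=65 S2=76 S3=7 blocked=[]
Op 11: conn=49 S1=65 S2=76 S3=7 blocked=[]
Op 12: conn=30 S1=65 S2=76 S3=-12 blocked=[3]

Answer: S3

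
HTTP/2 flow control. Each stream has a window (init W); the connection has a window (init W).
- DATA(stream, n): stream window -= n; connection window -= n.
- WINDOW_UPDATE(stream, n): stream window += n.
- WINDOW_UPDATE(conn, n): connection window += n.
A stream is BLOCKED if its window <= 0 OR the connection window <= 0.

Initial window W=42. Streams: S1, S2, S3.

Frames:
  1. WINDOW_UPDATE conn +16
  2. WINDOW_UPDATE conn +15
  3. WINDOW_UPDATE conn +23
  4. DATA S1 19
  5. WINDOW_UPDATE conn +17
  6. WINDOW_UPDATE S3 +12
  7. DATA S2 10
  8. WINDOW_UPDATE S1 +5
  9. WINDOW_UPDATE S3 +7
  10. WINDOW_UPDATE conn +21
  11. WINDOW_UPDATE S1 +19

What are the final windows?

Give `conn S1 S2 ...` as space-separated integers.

Op 1: conn=58 S1=42 S2=42 S3=42 blocked=[]
Op 2: conn=73 S1=42 S2=42 S3=42 blocked=[]
Op 3: conn=96 S1=42 S2=42 S3=42 blocked=[]
Op 4: conn=77 S1=23 S2=42 S3=42 blocked=[]
Op 5: conn=94 S1=23 S2=42 S3=42 blocked=[]
Op 6: conn=94 S1=23 S2=42 S3=54 blocked=[]
Op 7: conn=84 S1=23 S2=32 S3=54 blocked=[]
Op 8: conn=84 S1=28 S2=32 S3=54 blocked=[]
Op 9: conn=84 S1=28 S2=32 S3=61 blocked=[]
Op 10: conn=105 S1=28 S2=32 S3=61 blocked=[]
Op 11: conn=105 S1=47 S2=32 S3=61 blocked=[]

Answer: 105 47 32 61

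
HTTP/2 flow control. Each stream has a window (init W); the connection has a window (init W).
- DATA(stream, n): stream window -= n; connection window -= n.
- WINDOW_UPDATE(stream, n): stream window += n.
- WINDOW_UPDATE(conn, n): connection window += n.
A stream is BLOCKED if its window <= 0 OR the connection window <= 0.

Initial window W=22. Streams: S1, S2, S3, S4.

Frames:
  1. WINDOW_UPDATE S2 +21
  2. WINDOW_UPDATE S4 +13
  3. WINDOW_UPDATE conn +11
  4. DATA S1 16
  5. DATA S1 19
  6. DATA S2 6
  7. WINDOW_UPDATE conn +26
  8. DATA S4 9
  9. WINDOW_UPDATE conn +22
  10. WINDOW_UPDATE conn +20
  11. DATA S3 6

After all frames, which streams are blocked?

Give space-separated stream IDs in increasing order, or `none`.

Op 1: conn=22 S1=22 S2=43 S3=22 S4=22 blocked=[]
Op 2: conn=22 S1=22 S2=43 S3=22 S4=35 blocked=[]
Op 3: conn=33 S1=22 S2=43 S3=22 S4=35 blocked=[]
Op 4: conn=17 S1=6 S2=43 S3=22 S4=35 blocked=[]
Op 5: conn=-2 S1=-13 S2=43 S3=22 S4=35 blocked=[1, 2, 3, 4]
Op 6: conn=-8 S1=-13 S2=37 S3=22 S4=35 blocked=[1, 2, 3, 4]
Op 7: conn=18 S1=-13 S2=37 S3=22 S4=35 blocked=[1]
Op 8: conn=9 S1=-13 S2=37 S3=22 S4=26 blocked=[1]
Op 9: conn=31 S1=-13 S2=37 S3=22 S4=26 blocked=[1]
Op 10: conn=51 S1=-13 S2=37 S3=22 S4=26 blocked=[1]
Op 11: conn=45 S1=-13 S2=37 S3=16 S4=26 blocked=[1]

Answer: S1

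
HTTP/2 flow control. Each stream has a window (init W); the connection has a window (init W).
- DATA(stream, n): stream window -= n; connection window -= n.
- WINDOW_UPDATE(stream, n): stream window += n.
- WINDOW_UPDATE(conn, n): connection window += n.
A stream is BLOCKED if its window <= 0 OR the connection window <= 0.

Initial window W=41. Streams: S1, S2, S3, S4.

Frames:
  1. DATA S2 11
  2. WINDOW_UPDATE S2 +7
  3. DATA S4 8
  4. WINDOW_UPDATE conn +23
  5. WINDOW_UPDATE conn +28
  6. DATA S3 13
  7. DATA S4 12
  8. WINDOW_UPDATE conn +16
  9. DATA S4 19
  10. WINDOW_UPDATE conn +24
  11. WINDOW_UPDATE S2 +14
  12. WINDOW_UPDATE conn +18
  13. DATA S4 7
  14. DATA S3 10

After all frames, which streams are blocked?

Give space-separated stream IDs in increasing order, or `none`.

Answer: S4

Derivation:
Op 1: conn=30 S1=41 S2=30 S3=41 S4=41 blocked=[]
Op 2: conn=30 S1=41 S2=37 S3=41 S4=41 blocked=[]
Op 3: conn=22 S1=41 S2=37 S3=41 S4=33 blocked=[]
Op 4: conn=45 S1=41 S2=37 S3=41 S4=33 blocked=[]
Op 5: conn=73 S1=41 S2=37 S3=41 S4=33 blocked=[]
Op 6: conn=60 S1=41 S2=37 S3=28 S4=33 blocked=[]
Op 7: conn=48 S1=41 S2=37 S3=28 S4=21 blocked=[]
Op 8: conn=64 S1=41 S2=37 S3=28 S4=21 blocked=[]
Op 9: conn=45 S1=41 S2=37 S3=28 S4=2 blocked=[]
Op 10: conn=69 S1=41 S2=37 S3=28 S4=2 blocked=[]
Op 11: conn=69 S1=41 S2=51 S3=28 S4=2 blocked=[]
Op 12: conn=87 S1=41 S2=51 S3=28 S4=2 blocked=[]
Op 13: conn=80 S1=41 S2=51 S3=28 S4=-5 blocked=[4]
Op 14: conn=70 S1=41 S2=51 S3=18 S4=-5 blocked=[4]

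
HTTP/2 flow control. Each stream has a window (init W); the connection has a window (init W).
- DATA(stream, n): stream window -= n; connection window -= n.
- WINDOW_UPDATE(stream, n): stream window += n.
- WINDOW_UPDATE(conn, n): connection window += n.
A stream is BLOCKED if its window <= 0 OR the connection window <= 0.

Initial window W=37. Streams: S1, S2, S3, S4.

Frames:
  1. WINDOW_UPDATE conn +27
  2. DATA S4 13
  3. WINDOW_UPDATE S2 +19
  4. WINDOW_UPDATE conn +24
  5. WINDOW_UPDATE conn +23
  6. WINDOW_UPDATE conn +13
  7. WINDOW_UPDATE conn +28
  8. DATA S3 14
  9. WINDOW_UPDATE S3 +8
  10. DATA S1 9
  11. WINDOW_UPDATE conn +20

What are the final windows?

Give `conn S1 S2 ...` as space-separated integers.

Op 1: conn=64 S1=37 S2=37 S3=37 S4=37 blocked=[]
Op 2: conn=51 S1=37 S2=37 S3=37 S4=24 blocked=[]
Op 3: conn=51 S1=37 S2=56 S3=37 S4=24 blocked=[]
Op 4: conn=75 S1=37 S2=56 S3=37 S4=24 blocked=[]
Op 5: conn=98 S1=37 S2=56 S3=37 S4=24 blocked=[]
Op 6: conn=111 S1=37 S2=56 S3=37 S4=24 blocked=[]
Op 7: conn=139 S1=37 S2=56 S3=37 S4=24 blocked=[]
Op 8: conn=125 S1=37 S2=56 S3=23 S4=24 blocked=[]
Op 9: conn=125 S1=37 S2=56 S3=31 S4=24 blocked=[]
Op 10: conn=116 S1=28 S2=56 S3=31 S4=24 blocked=[]
Op 11: conn=136 S1=28 S2=56 S3=31 S4=24 blocked=[]

Answer: 136 28 56 31 24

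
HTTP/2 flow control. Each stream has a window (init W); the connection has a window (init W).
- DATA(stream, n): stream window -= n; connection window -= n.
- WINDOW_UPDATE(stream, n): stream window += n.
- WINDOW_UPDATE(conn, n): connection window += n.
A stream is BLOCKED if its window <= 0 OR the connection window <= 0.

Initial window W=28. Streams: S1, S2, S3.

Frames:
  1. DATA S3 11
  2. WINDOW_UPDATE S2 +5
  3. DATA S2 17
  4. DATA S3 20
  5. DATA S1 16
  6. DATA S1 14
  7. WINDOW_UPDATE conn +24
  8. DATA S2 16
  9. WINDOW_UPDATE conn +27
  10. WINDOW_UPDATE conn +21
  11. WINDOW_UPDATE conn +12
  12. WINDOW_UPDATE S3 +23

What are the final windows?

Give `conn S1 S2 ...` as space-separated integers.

Answer: 18 -2 0 20

Derivation:
Op 1: conn=17 S1=28 S2=28 S3=17 blocked=[]
Op 2: conn=17 S1=28 S2=33 S3=17 blocked=[]
Op 3: conn=0 S1=28 S2=16 S3=17 blocked=[1, 2, 3]
Op 4: conn=-20 S1=28 S2=16 S3=-3 blocked=[1, 2, 3]
Op 5: conn=-36 S1=12 S2=16 S3=-3 blocked=[1, 2, 3]
Op 6: conn=-50 S1=-2 S2=16 S3=-3 blocked=[1, 2, 3]
Op 7: conn=-26 S1=-2 S2=16 S3=-3 blocked=[1, 2, 3]
Op 8: conn=-42 S1=-2 S2=0 S3=-3 blocked=[1, 2, 3]
Op 9: conn=-15 S1=-2 S2=0 S3=-3 blocked=[1, 2, 3]
Op 10: conn=6 S1=-2 S2=0 S3=-3 blocked=[1, 2, 3]
Op 11: conn=18 S1=-2 S2=0 S3=-3 blocked=[1, 2, 3]
Op 12: conn=18 S1=-2 S2=0 S3=20 blocked=[1, 2]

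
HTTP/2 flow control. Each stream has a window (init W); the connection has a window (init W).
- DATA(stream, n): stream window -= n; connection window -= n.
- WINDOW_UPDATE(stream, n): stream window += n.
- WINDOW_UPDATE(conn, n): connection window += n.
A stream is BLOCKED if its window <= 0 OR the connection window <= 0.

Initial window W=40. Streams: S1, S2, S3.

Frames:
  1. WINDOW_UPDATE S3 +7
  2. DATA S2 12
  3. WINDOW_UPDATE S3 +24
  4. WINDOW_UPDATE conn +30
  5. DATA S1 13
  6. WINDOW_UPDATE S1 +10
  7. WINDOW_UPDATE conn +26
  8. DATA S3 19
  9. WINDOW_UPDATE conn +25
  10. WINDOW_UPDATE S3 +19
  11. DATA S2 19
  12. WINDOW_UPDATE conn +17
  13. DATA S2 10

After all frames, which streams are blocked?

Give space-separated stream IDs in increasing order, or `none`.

Op 1: conn=40 S1=40 S2=40 S3=47 blocked=[]
Op 2: conn=28 S1=40 S2=28 S3=47 blocked=[]
Op 3: conn=28 S1=40 S2=28 S3=71 blocked=[]
Op 4: conn=58 S1=40 S2=28 S3=71 blocked=[]
Op 5: conn=45 S1=27 S2=28 S3=71 blocked=[]
Op 6: conn=45 S1=37 S2=28 S3=71 blocked=[]
Op 7: conn=71 S1=37 S2=28 S3=71 blocked=[]
Op 8: conn=52 S1=37 S2=28 S3=52 blocked=[]
Op 9: conn=77 S1=37 S2=28 S3=52 blocked=[]
Op 10: conn=77 S1=37 S2=28 S3=71 blocked=[]
Op 11: conn=58 S1=37 S2=9 S3=71 blocked=[]
Op 12: conn=75 S1=37 S2=9 S3=71 blocked=[]
Op 13: conn=65 S1=37 S2=-1 S3=71 blocked=[2]

Answer: S2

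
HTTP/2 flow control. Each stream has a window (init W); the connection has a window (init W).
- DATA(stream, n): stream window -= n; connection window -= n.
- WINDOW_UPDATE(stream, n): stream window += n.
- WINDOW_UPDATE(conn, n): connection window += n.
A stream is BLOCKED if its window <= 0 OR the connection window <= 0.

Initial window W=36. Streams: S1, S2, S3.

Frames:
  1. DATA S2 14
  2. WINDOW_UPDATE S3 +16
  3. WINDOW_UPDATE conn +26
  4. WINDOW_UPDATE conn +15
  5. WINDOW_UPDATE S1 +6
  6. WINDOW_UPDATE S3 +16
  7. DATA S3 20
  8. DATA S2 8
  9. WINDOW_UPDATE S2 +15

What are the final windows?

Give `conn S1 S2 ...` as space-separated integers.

Answer: 35 42 29 48

Derivation:
Op 1: conn=22 S1=36 S2=22 S3=36 blocked=[]
Op 2: conn=22 S1=36 S2=22 S3=52 blocked=[]
Op 3: conn=48 S1=36 S2=22 S3=52 blocked=[]
Op 4: conn=63 S1=36 S2=22 S3=52 blocked=[]
Op 5: conn=63 S1=42 S2=22 S3=52 blocked=[]
Op 6: conn=63 S1=42 S2=22 S3=68 blocked=[]
Op 7: conn=43 S1=42 S2=22 S3=48 blocked=[]
Op 8: conn=35 S1=42 S2=14 S3=48 blocked=[]
Op 9: conn=35 S1=42 S2=29 S3=48 blocked=[]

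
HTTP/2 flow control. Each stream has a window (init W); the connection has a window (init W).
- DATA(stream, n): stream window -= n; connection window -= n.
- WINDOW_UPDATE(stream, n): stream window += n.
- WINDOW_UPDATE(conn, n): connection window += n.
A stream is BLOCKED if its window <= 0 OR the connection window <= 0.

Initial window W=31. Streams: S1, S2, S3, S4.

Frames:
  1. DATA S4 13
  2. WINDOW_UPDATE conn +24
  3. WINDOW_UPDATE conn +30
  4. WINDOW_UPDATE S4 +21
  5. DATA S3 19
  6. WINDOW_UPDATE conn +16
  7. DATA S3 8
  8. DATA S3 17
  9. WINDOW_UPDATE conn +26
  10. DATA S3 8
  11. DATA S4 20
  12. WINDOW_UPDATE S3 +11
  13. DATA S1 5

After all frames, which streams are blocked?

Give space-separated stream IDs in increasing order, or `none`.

Answer: S3

Derivation:
Op 1: conn=18 S1=31 S2=31 S3=31 S4=18 blocked=[]
Op 2: conn=42 S1=31 S2=31 S3=31 S4=18 blocked=[]
Op 3: conn=72 S1=31 S2=31 S3=31 S4=18 blocked=[]
Op 4: conn=72 S1=31 S2=31 S3=31 S4=39 blocked=[]
Op 5: conn=53 S1=31 S2=31 S3=12 S4=39 blocked=[]
Op 6: conn=69 S1=31 S2=31 S3=12 S4=39 blocked=[]
Op 7: conn=61 S1=31 S2=31 S3=4 S4=39 blocked=[]
Op 8: conn=44 S1=31 S2=31 S3=-13 S4=39 blocked=[3]
Op 9: conn=70 S1=31 S2=31 S3=-13 S4=39 blocked=[3]
Op 10: conn=62 S1=31 S2=31 S3=-21 S4=39 blocked=[3]
Op 11: conn=42 S1=31 S2=31 S3=-21 S4=19 blocked=[3]
Op 12: conn=42 S1=31 S2=31 S3=-10 S4=19 blocked=[3]
Op 13: conn=37 S1=26 S2=31 S3=-10 S4=19 blocked=[3]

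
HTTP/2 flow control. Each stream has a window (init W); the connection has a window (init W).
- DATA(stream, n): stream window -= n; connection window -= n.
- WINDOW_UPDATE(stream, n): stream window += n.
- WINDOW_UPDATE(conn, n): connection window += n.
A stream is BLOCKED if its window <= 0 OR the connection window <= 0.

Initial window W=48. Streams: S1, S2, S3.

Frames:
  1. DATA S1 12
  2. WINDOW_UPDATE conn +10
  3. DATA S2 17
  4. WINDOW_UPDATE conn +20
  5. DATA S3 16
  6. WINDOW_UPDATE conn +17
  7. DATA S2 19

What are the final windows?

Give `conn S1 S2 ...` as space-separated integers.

Op 1: conn=36 S1=36 S2=48 S3=48 blocked=[]
Op 2: conn=46 S1=36 S2=48 S3=48 blocked=[]
Op 3: conn=29 S1=36 S2=31 S3=48 blocked=[]
Op 4: conn=49 S1=36 S2=31 S3=48 blocked=[]
Op 5: conn=33 S1=36 S2=31 S3=32 blocked=[]
Op 6: conn=50 S1=36 S2=31 S3=32 blocked=[]
Op 7: conn=31 S1=36 S2=12 S3=32 blocked=[]

Answer: 31 36 12 32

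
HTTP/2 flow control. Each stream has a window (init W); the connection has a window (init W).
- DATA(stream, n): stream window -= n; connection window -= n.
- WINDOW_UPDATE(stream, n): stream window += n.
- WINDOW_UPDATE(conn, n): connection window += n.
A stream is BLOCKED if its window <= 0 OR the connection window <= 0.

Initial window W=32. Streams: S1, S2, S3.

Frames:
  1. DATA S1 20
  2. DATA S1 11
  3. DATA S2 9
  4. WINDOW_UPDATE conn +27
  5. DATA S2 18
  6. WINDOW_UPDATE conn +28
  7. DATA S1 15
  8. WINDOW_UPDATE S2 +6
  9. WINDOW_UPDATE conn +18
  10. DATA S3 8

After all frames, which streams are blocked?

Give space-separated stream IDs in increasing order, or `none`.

Answer: S1

Derivation:
Op 1: conn=12 S1=12 S2=32 S3=32 blocked=[]
Op 2: conn=1 S1=1 S2=32 S3=32 blocked=[]
Op 3: conn=-8 S1=1 S2=23 S3=32 blocked=[1, 2, 3]
Op 4: conn=19 S1=1 S2=23 S3=32 blocked=[]
Op 5: conn=1 S1=1 S2=5 S3=32 blocked=[]
Op 6: conn=29 S1=1 S2=5 S3=32 blocked=[]
Op 7: conn=14 S1=-14 S2=5 S3=32 blocked=[1]
Op 8: conn=14 S1=-14 S2=11 S3=32 blocked=[1]
Op 9: conn=32 S1=-14 S2=11 S3=32 blocked=[1]
Op 10: conn=24 S1=-14 S2=11 S3=24 blocked=[1]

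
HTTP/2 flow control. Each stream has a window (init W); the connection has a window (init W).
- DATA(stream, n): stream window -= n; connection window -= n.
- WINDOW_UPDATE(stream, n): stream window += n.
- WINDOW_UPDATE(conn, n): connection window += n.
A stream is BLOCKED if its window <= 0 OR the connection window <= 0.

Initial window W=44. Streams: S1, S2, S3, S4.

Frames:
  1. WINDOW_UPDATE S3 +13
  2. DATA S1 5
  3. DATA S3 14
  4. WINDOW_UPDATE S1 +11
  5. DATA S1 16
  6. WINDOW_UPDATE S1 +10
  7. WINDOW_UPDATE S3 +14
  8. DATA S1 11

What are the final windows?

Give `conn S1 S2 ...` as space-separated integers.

Op 1: conn=44 S1=44 S2=44 S3=57 S4=44 blocked=[]
Op 2: conn=39 S1=39 S2=44 S3=57 S4=44 blocked=[]
Op 3: conn=25 S1=39 S2=44 S3=43 S4=44 blocked=[]
Op 4: conn=25 S1=50 S2=44 S3=43 S4=44 blocked=[]
Op 5: conn=9 S1=34 S2=44 S3=43 S4=44 blocked=[]
Op 6: conn=9 S1=44 S2=44 S3=43 S4=44 blocked=[]
Op 7: conn=9 S1=44 S2=44 S3=57 S4=44 blocked=[]
Op 8: conn=-2 S1=33 S2=44 S3=57 S4=44 blocked=[1, 2, 3, 4]

Answer: -2 33 44 57 44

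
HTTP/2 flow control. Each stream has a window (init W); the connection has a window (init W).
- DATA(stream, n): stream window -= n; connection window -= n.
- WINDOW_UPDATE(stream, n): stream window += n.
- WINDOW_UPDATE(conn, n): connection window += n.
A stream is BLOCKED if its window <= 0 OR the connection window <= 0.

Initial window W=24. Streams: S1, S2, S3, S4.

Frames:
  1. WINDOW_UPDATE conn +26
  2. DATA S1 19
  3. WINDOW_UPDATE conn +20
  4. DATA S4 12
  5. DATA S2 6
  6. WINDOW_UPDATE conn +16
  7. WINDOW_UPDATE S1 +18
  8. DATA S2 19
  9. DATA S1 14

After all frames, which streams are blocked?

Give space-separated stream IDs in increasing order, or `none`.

Answer: S2

Derivation:
Op 1: conn=50 S1=24 S2=24 S3=24 S4=24 blocked=[]
Op 2: conn=31 S1=5 S2=24 S3=24 S4=24 blocked=[]
Op 3: conn=51 S1=5 S2=24 S3=24 S4=24 blocked=[]
Op 4: conn=39 S1=5 S2=24 S3=24 S4=12 blocked=[]
Op 5: conn=33 S1=5 S2=18 S3=24 S4=12 blocked=[]
Op 6: conn=49 S1=5 S2=18 S3=24 S4=12 blocked=[]
Op 7: conn=49 S1=23 S2=18 S3=24 S4=12 blocked=[]
Op 8: conn=30 S1=23 S2=-1 S3=24 S4=12 blocked=[2]
Op 9: conn=16 S1=9 S2=-1 S3=24 S4=12 blocked=[2]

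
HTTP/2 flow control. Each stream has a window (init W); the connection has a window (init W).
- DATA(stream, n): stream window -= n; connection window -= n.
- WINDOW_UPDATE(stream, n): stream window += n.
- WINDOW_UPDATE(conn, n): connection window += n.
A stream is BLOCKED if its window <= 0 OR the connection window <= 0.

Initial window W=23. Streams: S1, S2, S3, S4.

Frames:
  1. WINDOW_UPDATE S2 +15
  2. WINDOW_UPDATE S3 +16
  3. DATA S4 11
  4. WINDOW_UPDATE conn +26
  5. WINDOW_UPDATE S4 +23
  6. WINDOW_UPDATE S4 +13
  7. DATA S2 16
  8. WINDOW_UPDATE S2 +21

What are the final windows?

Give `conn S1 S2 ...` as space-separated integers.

Answer: 22 23 43 39 48

Derivation:
Op 1: conn=23 S1=23 S2=38 S3=23 S4=23 blocked=[]
Op 2: conn=23 S1=23 S2=38 S3=39 S4=23 blocked=[]
Op 3: conn=12 S1=23 S2=38 S3=39 S4=12 blocked=[]
Op 4: conn=38 S1=23 S2=38 S3=39 S4=12 blocked=[]
Op 5: conn=38 S1=23 S2=38 S3=39 S4=35 blocked=[]
Op 6: conn=38 S1=23 S2=38 S3=39 S4=48 blocked=[]
Op 7: conn=22 S1=23 S2=22 S3=39 S4=48 blocked=[]
Op 8: conn=22 S1=23 S2=43 S3=39 S4=48 blocked=[]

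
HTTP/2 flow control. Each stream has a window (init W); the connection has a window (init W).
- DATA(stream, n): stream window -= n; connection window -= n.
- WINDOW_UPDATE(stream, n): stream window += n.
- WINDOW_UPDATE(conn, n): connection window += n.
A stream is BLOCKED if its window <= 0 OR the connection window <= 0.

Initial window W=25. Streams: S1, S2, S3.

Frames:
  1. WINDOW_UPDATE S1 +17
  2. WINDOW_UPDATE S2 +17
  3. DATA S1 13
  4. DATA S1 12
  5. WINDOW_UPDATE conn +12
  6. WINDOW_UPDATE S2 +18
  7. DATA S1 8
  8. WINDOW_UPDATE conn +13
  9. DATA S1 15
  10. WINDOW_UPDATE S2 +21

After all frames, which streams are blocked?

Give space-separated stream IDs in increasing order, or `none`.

Answer: S1

Derivation:
Op 1: conn=25 S1=42 S2=25 S3=25 blocked=[]
Op 2: conn=25 S1=42 S2=42 S3=25 blocked=[]
Op 3: conn=12 S1=29 S2=42 S3=25 blocked=[]
Op 4: conn=0 S1=17 S2=42 S3=25 blocked=[1, 2, 3]
Op 5: conn=12 S1=17 S2=42 S3=25 blocked=[]
Op 6: conn=12 S1=17 S2=60 S3=25 blocked=[]
Op 7: conn=4 S1=9 S2=60 S3=25 blocked=[]
Op 8: conn=17 S1=9 S2=60 S3=25 blocked=[]
Op 9: conn=2 S1=-6 S2=60 S3=25 blocked=[1]
Op 10: conn=2 S1=-6 S2=81 S3=25 blocked=[1]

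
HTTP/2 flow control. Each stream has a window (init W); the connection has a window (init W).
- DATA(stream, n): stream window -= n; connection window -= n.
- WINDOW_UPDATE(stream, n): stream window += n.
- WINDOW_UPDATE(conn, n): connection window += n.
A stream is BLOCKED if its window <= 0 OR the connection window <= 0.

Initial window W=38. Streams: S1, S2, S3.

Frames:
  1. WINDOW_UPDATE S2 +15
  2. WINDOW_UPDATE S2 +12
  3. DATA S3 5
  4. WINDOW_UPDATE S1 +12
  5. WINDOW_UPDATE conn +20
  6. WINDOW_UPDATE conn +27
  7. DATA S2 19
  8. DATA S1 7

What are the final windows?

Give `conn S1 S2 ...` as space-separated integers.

Op 1: conn=38 S1=38 S2=53 S3=38 blocked=[]
Op 2: conn=38 S1=38 S2=65 S3=38 blocked=[]
Op 3: conn=33 S1=38 S2=65 S3=33 blocked=[]
Op 4: conn=33 S1=50 S2=65 S3=33 blocked=[]
Op 5: conn=53 S1=50 S2=65 S3=33 blocked=[]
Op 6: conn=80 S1=50 S2=65 S3=33 blocked=[]
Op 7: conn=61 S1=50 S2=46 S3=33 blocked=[]
Op 8: conn=54 S1=43 S2=46 S3=33 blocked=[]

Answer: 54 43 46 33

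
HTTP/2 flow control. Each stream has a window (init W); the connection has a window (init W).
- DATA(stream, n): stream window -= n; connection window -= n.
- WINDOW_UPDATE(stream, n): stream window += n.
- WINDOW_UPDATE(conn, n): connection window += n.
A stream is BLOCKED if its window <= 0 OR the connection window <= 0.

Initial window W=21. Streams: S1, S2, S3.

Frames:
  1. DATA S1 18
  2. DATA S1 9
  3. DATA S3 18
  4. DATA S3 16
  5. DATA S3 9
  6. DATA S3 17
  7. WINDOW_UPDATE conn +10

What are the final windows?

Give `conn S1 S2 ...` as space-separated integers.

Answer: -56 -6 21 -39

Derivation:
Op 1: conn=3 S1=3 S2=21 S3=21 blocked=[]
Op 2: conn=-6 S1=-6 S2=21 S3=21 blocked=[1, 2, 3]
Op 3: conn=-24 S1=-6 S2=21 S3=3 blocked=[1, 2, 3]
Op 4: conn=-40 S1=-6 S2=21 S3=-13 blocked=[1, 2, 3]
Op 5: conn=-49 S1=-6 S2=21 S3=-22 blocked=[1, 2, 3]
Op 6: conn=-66 S1=-6 S2=21 S3=-39 blocked=[1, 2, 3]
Op 7: conn=-56 S1=-6 S2=21 S3=-39 blocked=[1, 2, 3]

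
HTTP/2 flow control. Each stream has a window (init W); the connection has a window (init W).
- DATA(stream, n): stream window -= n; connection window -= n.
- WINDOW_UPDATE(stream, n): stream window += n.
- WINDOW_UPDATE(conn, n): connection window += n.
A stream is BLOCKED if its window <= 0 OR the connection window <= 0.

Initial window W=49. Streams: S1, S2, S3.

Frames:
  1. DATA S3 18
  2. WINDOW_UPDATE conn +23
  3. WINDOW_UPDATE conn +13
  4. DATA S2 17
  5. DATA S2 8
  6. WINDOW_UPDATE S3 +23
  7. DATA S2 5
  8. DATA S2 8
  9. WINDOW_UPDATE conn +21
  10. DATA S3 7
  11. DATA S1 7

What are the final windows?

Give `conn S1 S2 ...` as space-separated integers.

Op 1: conn=31 S1=49 S2=49 S3=31 blocked=[]
Op 2: conn=54 S1=49 S2=49 S3=31 blocked=[]
Op 3: conn=67 S1=49 S2=49 S3=31 blocked=[]
Op 4: conn=50 S1=49 S2=32 S3=31 blocked=[]
Op 5: conn=42 S1=49 S2=24 S3=31 blocked=[]
Op 6: conn=42 S1=49 S2=24 S3=54 blocked=[]
Op 7: conn=37 S1=49 S2=19 S3=54 blocked=[]
Op 8: conn=29 S1=49 S2=11 S3=54 blocked=[]
Op 9: conn=50 S1=49 S2=11 S3=54 blocked=[]
Op 10: conn=43 S1=49 S2=11 S3=47 blocked=[]
Op 11: conn=36 S1=42 S2=11 S3=47 blocked=[]

Answer: 36 42 11 47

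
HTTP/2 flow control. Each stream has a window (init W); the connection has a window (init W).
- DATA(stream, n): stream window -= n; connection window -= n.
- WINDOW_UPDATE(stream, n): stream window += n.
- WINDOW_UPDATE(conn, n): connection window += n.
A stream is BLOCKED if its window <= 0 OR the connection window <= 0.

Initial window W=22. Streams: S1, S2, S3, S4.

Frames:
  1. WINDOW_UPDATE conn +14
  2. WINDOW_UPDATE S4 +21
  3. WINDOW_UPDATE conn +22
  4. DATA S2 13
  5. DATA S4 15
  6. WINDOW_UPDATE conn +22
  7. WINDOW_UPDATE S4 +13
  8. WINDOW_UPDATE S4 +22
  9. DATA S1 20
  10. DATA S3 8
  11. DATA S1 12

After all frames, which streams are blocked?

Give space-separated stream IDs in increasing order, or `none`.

Answer: S1

Derivation:
Op 1: conn=36 S1=22 S2=22 S3=22 S4=22 blocked=[]
Op 2: conn=36 S1=22 S2=22 S3=22 S4=43 blocked=[]
Op 3: conn=58 S1=22 S2=22 S3=22 S4=43 blocked=[]
Op 4: conn=45 S1=22 S2=9 S3=22 S4=43 blocked=[]
Op 5: conn=30 S1=22 S2=9 S3=22 S4=28 blocked=[]
Op 6: conn=52 S1=22 S2=9 S3=22 S4=28 blocked=[]
Op 7: conn=52 S1=22 S2=9 S3=22 S4=41 blocked=[]
Op 8: conn=52 S1=22 S2=9 S3=22 S4=63 blocked=[]
Op 9: conn=32 S1=2 S2=9 S3=22 S4=63 blocked=[]
Op 10: conn=24 S1=2 S2=9 S3=14 S4=63 blocked=[]
Op 11: conn=12 S1=-10 S2=9 S3=14 S4=63 blocked=[1]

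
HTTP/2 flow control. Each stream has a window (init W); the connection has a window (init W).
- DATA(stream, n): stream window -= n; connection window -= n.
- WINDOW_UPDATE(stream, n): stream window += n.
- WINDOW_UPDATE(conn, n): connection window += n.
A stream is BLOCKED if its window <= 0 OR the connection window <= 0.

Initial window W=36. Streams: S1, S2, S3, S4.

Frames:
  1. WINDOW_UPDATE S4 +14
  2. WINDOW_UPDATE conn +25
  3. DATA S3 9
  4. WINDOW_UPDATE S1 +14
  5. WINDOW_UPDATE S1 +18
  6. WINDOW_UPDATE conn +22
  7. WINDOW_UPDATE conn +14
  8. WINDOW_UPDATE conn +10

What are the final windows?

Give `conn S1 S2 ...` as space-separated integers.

Op 1: conn=36 S1=36 S2=36 S3=36 S4=50 blocked=[]
Op 2: conn=61 S1=36 S2=36 S3=36 S4=50 blocked=[]
Op 3: conn=52 S1=36 S2=36 S3=27 S4=50 blocked=[]
Op 4: conn=52 S1=50 S2=36 S3=27 S4=50 blocked=[]
Op 5: conn=52 S1=68 S2=36 S3=27 S4=50 blocked=[]
Op 6: conn=74 S1=68 S2=36 S3=27 S4=50 blocked=[]
Op 7: conn=88 S1=68 S2=36 S3=27 S4=50 blocked=[]
Op 8: conn=98 S1=68 S2=36 S3=27 S4=50 blocked=[]

Answer: 98 68 36 27 50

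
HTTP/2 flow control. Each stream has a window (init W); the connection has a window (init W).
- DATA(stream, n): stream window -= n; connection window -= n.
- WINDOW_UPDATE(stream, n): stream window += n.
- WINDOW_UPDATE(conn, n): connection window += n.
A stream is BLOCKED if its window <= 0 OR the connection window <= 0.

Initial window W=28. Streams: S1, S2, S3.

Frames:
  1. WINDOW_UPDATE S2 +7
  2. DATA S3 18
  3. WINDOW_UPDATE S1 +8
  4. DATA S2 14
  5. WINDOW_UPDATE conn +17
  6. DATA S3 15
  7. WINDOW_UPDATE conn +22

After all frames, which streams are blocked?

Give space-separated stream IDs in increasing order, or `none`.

Op 1: conn=28 S1=28 S2=35 S3=28 blocked=[]
Op 2: conn=10 S1=28 S2=35 S3=10 blocked=[]
Op 3: conn=10 S1=36 S2=35 S3=10 blocked=[]
Op 4: conn=-4 S1=36 S2=21 S3=10 blocked=[1, 2, 3]
Op 5: conn=13 S1=36 S2=21 S3=10 blocked=[]
Op 6: conn=-2 S1=36 S2=21 S3=-5 blocked=[1, 2, 3]
Op 7: conn=20 S1=36 S2=21 S3=-5 blocked=[3]

Answer: S3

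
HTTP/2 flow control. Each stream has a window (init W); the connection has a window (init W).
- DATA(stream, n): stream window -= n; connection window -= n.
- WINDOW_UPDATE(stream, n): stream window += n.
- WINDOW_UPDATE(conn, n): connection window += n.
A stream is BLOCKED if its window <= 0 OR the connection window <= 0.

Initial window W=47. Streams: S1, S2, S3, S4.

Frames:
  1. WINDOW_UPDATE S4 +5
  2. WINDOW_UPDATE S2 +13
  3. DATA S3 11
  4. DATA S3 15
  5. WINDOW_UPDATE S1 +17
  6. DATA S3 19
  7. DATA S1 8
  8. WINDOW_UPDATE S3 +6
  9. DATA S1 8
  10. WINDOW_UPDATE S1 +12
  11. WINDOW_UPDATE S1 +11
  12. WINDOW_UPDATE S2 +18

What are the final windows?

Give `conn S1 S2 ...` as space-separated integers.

Answer: -14 71 78 8 52

Derivation:
Op 1: conn=47 S1=47 S2=47 S3=47 S4=52 blocked=[]
Op 2: conn=47 S1=47 S2=60 S3=47 S4=52 blocked=[]
Op 3: conn=36 S1=47 S2=60 S3=36 S4=52 blocked=[]
Op 4: conn=21 S1=47 S2=60 S3=21 S4=52 blocked=[]
Op 5: conn=21 S1=64 S2=60 S3=21 S4=52 blocked=[]
Op 6: conn=2 S1=64 S2=60 S3=2 S4=52 blocked=[]
Op 7: conn=-6 S1=56 S2=60 S3=2 S4=52 blocked=[1, 2, 3, 4]
Op 8: conn=-6 S1=56 S2=60 S3=8 S4=52 blocked=[1, 2, 3, 4]
Op 9: conn=-14 S1=48 S2=60 S3=8 S4=52 blocked=[1, 2, 3, 4]
Op 10: conn=-14 S1=60 S2=60 S3=8 S4=52 blocked=[1, 2, 3, 4]
Op 11: conn=-14 S1=71 S2=60 S3=8 S4=52 blocked=[1, 2, 3, 4]
Op 12: conn=-14 S1=71 S2=78 S3=8 S4=52 blocked=[1, 2, 3, 4]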